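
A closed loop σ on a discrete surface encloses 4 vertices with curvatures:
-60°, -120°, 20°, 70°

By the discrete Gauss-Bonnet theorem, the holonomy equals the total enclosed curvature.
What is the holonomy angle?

Holonomy = total enclosed curvature = (-60°) + (-120°) + 20° + 70° = -90°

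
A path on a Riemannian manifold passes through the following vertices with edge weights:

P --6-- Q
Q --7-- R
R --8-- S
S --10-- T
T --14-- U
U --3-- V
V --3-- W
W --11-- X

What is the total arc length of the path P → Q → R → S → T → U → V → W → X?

Arc length = 6 + 7 + 8 + 10 + 14 + 3 + 3 + 11 = 62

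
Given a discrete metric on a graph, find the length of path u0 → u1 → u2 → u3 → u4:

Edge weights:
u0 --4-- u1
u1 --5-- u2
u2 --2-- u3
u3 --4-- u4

Arc length = 4 + 5 + 2 + 4 = 15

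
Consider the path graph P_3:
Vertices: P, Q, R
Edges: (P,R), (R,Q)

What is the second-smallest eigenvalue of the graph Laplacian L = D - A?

The path graph P_n has Laplacian eigenvalues λ_k = 2 − 2cos(kπ/n), k = 0, 1, …, n−1. Here n = 3:
k=0: 2 − 2cos(0) = 0.0; k=1: 2 − 2cos(π/3) = 1.0; k=2: 2 − 2cos(2π/3) = 3.0.
Laplacian eigenvalues: [0.0, 1.0, 3.0]. Algebraic connectivity (smallest non-zero eigenvalue) = 1.0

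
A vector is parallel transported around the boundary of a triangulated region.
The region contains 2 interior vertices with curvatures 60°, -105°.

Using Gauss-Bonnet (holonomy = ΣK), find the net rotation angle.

Holonomy = total enclosed curvature = 60° + (-105°) = -45°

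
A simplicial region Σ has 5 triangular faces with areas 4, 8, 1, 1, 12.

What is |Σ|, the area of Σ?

4 + 8 + 1 + 1 + 12 = 26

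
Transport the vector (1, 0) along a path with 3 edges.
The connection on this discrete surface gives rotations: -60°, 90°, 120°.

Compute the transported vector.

Total rotation: (-60°) + 90° + 120° = 150°. Final vector: (-0.8660, 0.5000)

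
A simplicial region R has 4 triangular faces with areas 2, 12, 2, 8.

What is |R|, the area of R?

2 + 12 + 2 + 8 = 24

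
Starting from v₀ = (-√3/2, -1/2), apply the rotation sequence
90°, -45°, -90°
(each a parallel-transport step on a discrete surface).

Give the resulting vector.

Total rotation: 90° + (-45°) + (-90°) = -45°. Final vector: (-0.9659, 0.2588)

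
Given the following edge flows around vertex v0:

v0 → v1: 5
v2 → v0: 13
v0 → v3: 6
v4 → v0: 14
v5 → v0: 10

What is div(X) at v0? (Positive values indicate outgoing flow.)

Divergence = sum of outgoing flows = 5 + (-13) + 6 + (-14) + (-10) = -26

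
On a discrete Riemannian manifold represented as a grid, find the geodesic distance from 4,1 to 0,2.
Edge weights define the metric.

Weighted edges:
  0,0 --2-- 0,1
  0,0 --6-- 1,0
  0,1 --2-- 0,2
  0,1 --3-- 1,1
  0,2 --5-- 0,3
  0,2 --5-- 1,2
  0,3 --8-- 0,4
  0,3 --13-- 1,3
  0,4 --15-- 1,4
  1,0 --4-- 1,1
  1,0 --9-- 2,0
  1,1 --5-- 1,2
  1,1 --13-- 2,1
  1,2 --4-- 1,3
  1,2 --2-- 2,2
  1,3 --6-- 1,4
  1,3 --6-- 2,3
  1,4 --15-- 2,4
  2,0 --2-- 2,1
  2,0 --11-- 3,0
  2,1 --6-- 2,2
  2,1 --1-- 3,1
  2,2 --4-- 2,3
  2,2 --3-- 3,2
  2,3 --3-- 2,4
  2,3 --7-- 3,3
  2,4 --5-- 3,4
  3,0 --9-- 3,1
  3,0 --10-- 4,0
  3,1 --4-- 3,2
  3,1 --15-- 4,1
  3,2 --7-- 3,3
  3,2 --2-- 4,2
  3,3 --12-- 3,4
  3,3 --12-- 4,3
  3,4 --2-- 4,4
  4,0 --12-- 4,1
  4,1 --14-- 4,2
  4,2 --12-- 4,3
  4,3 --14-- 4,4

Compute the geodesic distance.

Shortest path: 4,1 → 4,2 → 3,2 → 2,2 → 1,2 → 0,2, total weight = 26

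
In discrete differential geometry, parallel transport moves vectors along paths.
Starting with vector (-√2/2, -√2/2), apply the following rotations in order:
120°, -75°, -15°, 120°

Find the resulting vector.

Total rotation: 120° + (-75°) + (-15°) + 120° = 150°. Final vector: (0.9659, 0.2588)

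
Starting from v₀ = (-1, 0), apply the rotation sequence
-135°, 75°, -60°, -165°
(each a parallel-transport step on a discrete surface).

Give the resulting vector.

Total rotation: (-135°) + 75° + (-60°) + (-165°) = -285° ≡ 75° (mod 360°). Final vector: (-0.2588, -0.9659)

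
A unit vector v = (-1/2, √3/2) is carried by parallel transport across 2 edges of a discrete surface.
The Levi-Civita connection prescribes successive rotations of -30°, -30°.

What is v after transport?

Total rotation: (-30°) + (-30°) = -60°. Final vector: (0.5000, 0.8660)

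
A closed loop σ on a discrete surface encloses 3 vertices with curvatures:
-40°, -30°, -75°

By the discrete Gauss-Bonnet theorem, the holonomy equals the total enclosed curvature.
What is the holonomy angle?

Holonomy = total enclosed curvature = (-40°) + (-30°) + (-75°) = -145°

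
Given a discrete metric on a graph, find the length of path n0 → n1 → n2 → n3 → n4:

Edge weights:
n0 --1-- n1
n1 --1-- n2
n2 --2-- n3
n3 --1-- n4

Arc length = 1 + 1 + 2 + 1 = 5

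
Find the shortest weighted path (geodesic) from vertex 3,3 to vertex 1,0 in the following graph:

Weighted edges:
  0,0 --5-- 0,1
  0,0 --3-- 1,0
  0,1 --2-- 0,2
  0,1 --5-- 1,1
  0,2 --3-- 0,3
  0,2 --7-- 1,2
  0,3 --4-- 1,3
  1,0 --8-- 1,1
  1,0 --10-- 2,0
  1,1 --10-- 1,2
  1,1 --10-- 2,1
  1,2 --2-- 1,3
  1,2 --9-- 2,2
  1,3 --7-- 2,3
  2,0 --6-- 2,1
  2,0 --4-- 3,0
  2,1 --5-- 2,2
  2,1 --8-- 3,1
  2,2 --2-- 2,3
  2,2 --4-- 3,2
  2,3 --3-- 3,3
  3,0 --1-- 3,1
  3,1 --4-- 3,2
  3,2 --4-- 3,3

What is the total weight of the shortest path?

Shortest path: 3,3 → 3,2 → 3,1 → 3,0 → 2,0 → 1,0, total weight = 23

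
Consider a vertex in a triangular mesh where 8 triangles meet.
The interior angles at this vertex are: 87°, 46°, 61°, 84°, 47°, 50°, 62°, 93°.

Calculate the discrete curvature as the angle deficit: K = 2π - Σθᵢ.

Sum of angles = 530°. K = 360° - 530° = -170° = -17π/18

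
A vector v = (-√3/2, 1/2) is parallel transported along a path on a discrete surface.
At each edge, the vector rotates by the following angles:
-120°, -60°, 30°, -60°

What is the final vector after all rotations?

Total rotation: (-120°) + (-60°) + 30° + (-60°) = -210° ≡ 150° (mod 360°). Final vector: (0.5000, -0.8660)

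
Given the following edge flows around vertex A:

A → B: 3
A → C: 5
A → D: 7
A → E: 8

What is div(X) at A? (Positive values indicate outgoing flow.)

Divergence = sum of outgoing flows = 3 + 5 + 7 + 8 = 23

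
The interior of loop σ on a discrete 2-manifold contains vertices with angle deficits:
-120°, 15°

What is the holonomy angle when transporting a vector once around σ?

Holonomy = total enclosed curvature = (-120°) + 15° = -105°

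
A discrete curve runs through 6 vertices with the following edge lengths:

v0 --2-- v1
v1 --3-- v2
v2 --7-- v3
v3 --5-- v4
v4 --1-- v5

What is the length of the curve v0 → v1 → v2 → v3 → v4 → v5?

Arc length = 2 + 3 + 7 + 5 + 1 = 18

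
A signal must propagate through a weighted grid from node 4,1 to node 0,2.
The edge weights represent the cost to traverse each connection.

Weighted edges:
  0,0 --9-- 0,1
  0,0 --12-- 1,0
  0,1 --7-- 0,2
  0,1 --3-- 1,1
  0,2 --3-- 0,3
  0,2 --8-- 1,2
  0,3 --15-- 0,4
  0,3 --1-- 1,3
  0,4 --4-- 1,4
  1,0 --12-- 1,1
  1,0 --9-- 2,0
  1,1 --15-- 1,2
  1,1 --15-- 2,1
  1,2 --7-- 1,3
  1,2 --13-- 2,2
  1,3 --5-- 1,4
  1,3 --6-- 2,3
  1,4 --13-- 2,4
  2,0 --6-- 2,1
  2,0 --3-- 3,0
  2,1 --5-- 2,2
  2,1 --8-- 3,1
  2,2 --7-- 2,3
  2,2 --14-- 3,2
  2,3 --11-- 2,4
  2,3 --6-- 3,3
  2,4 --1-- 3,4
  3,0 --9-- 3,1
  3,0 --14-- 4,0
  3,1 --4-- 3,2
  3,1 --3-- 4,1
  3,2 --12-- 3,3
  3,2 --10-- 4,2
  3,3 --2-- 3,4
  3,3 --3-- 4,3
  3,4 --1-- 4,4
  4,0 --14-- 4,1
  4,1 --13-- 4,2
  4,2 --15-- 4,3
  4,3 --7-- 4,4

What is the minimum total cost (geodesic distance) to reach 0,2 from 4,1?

Shortest path: 4,1 → 3,1 → 2,1 → 2,2 → 2,3 → 1,3 → 0,3 → 0,2, total weight = 33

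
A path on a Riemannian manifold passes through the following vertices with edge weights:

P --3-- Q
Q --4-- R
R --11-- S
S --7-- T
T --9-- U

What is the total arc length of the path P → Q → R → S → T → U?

Arc length = 3 + 4 + 11 + 7 + 9 = 34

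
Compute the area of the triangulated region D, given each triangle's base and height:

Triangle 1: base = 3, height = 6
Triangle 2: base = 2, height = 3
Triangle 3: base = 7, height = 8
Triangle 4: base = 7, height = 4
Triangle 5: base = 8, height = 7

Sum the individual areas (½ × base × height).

(1/2)×3×6 + (1/2)×2×3 + (1/2)×7×8 + (1/2)×7×4 + (1/2)×8×7 = 82.0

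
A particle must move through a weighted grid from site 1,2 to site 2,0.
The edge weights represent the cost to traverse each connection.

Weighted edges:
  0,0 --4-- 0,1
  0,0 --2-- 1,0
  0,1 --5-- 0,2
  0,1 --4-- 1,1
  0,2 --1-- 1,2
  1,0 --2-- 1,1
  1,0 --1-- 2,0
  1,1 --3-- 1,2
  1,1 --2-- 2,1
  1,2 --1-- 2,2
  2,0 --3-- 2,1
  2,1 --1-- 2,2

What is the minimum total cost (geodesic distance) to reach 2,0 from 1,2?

Shortest path: 1,2 → 2,2 → 2,1 → 2,0, total weight = 5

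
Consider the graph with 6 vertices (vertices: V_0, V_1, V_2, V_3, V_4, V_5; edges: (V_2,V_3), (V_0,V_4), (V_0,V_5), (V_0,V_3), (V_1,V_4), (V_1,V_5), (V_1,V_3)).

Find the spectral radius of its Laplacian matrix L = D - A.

Degrees: deg(V_0) = 3, deg(V_1) = 3, deg(V_2) = 1, deg(V_3) = 3, deg(V_4) = 2, deg(V_5) = 2.
L = D − A with rows/columns ordered (V_0, V_1, V_2, V_3, V_4, V_5):
  [ 3,  0,  0, -1, -1, -1]
  [ 0,  3,  0, -1, -1, -1]
  [ 0,  0,  1, -1,  0,  0]
  [-1, -1, -1,  3,  0,  0]
  [-1, -1,  0,  0,  2,  0]
  [-1, -1,  0,  0,  0,  2]
Characteristic polynomial: det(λI − L) = λ(λ² − 6λ + 4)(λ − 2)(λ − 3)².
Roots: λ = 0; (λ² − 6λ + 4) = 0 ⇒ λ = 3 ± √5 ≈ 0.7639, 5.2361; (λ − 2) = 0 ⇒ λ = 2; (λ − 3) = 0 ⇒ λ = 3 (multiplicity 2).
(Check: the roots sum (with multiplicity) to 14, matching trace L = Σdeg = 2·7 = 14.)
Laplacian eigenvalues: [0.0, 0.7639, 2.0, 3.0, 3.0, 5.2361]. Largest eigenvalue (spectral radius) = 5.2361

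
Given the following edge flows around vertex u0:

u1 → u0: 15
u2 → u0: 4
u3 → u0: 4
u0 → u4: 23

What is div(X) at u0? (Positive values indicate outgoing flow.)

Divergence = sum of outgoing flows = (-15) + (-4) + (-4) + 23 = 0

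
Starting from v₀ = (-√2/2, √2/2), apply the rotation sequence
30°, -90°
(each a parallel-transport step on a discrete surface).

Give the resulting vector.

Total rotation: 30° + (-90°) = -60°. Final vector: (0.2588, 0.9659)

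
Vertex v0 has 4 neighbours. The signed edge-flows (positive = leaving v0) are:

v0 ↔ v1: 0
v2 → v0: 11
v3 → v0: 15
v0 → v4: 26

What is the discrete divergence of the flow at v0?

Divergence = sum of outgoing flows = 0 + (-11) + (-15) + 26 = 0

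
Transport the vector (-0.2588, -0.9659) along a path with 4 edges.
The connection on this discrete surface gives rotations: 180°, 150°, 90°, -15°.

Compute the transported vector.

Total rotation: 180° + 150° + 90° + (-15°) = 405° ≡ 45° (mod 360°). Final vector: (0.5000, -0.8660)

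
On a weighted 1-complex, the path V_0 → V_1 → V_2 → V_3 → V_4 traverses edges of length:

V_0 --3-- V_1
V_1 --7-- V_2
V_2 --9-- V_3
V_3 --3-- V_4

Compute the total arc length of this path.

Arc length = 3 + 7 + 9 + 3 = 22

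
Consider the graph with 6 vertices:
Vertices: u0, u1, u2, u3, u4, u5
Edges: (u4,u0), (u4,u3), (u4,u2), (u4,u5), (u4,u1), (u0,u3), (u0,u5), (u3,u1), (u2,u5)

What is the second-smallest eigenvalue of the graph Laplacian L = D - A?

Degrees: deg(u0) = 3, deg(u1) = 2, deg(u2) = 2, deg(u3) = 3, deg(u4) = 5, deg(u5) = 3.
L = D − A with rows/columns ordered (u0, u1, u2, u3, u4, u5):
  [ 3,  0,  0, -1, -1, -1]
  [ 0,  2,  0, -1, -1,  0]
  [ 0,  0,  2,  0, -1, -1]
  [-1, -1,  0,  3, -1,  0]
  [-1, -1, -1, -1,  5, -1]
  [-1,  0, -1,  0, -1,  3]
Characteristic polynomial: det(λI − L) = λ(λ² − 5λ + 5)(λ² − 7λ + 11)(λ − 6).
Roots: λ = 0; (λ² − 5λ + 5) = 0 ⇒ λ = (5 ± √5)/2 ≈ 1.382, 3.618; (λ² − 7λ + 11) = 0 ⇒ λ = (7 ± √5)/2 ≈ 2.382, 4.618; (λ − 6) = 0 ⇒ λ = 6.
(Check: the roots sum (with multiplicity) to 18, matching trace L = Σdeg = 2·9 = 18.)
Laplacian eigenvalues: [0.0, 1.382, 2.382, 3.618, 4.618, 6.0]. Algebraic connectivity (smallest non-zero eigenvalue) = 1.382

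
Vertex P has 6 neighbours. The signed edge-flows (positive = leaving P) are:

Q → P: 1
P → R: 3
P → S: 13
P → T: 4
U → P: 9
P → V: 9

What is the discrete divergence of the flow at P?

Divergence = sum of outgoing flows = (-1) + 3 + 13 + 4 + (-9) + 9 = 19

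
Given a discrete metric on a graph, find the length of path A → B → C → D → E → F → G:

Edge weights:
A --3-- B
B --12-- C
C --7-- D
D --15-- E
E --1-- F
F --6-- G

Arc length = 3 + 12 + 7 + 15 + 1 + 6 = 44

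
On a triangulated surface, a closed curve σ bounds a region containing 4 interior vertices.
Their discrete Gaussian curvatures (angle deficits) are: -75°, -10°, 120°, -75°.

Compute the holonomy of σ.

Holonomy = total enclosed curvature = (-75°) + (-10°) + 120° + (-75°) = -40°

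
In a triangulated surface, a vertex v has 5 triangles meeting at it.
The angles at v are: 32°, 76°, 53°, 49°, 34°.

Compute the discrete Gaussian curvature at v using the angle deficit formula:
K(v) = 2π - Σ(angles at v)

Sum of angles = 244°. K = 360° - 244° = 116° = 29π/45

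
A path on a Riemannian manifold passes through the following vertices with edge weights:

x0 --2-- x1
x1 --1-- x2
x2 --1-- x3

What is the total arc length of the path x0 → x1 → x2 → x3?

Arc length = 2 + 1 + 1 = 4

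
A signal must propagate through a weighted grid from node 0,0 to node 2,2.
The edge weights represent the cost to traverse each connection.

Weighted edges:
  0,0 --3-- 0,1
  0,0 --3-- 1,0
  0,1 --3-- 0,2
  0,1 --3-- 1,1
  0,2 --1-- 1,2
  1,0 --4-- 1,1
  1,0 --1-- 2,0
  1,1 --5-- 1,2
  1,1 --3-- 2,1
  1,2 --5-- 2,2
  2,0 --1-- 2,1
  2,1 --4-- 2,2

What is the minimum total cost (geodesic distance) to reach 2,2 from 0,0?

Shortest path: 0,0 → 1,0 → 2,0 → 2,1 → 2,2, total weight = 9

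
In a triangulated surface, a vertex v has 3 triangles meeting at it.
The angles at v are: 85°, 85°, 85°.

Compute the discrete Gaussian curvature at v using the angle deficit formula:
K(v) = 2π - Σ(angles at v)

Sum of angles = 255°. K = 360° - 255° = 105° = 7π/12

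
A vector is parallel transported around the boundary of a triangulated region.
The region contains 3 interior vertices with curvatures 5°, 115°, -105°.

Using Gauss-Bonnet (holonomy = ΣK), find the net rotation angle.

Holonomy = total enclosed curvature = 5° + 115° + (-105°) = 15°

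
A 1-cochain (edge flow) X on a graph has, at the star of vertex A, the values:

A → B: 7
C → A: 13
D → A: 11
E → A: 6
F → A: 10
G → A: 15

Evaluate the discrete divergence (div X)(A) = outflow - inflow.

Divergence = sum of outgoing flows = 7 + (-13) + (-11) + (-6) + (-10) + (-15) = -48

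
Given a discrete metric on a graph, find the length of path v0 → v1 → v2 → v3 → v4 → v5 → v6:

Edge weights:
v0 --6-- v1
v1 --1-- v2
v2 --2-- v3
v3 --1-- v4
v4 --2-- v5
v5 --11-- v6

Arc length = 6 + 1 + 2 + 1 + 2 + 11 = 23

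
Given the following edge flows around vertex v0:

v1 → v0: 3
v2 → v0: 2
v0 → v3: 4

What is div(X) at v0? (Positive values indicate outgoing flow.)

Divergence = sum of outgoing flows = (-3) + (-2) + 4 = -1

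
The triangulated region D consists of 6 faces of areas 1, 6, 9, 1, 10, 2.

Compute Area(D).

1 + 6 + 9 + 1 + 10 + 2 = 29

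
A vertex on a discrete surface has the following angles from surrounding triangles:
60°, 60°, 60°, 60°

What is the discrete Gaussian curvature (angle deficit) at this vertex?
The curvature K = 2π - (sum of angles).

Sum of angles = 240°. K = 360° - 240° = 120° = 2π/3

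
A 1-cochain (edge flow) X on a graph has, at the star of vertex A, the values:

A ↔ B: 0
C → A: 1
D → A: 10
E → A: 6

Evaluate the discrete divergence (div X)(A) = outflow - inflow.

Divergence = sum of outgoing flows = 0 + (-1) + (-10) + (-6) = -17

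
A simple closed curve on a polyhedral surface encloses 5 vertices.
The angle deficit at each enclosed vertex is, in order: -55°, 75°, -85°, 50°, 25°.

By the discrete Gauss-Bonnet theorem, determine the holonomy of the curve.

Holonomy = total enclosed curvature = (-55°) + 75° + (-85°) + 50° + 25° = 10°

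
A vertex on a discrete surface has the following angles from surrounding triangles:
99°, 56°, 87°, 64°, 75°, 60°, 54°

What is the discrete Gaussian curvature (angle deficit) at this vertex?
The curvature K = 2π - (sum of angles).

Sum of angles = 495°. K = 360° - 495° = -135° = -3π/4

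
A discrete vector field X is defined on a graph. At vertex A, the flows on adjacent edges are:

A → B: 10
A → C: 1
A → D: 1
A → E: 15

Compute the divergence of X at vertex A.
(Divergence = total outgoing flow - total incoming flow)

Divergence = sum of outgoing flows = 10 + 1 + 1 + 15 = 27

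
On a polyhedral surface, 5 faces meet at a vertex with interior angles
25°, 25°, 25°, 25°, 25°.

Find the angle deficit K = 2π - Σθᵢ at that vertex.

Sum of angles = 125°. K = 360° - 125° = 235° = 47π/36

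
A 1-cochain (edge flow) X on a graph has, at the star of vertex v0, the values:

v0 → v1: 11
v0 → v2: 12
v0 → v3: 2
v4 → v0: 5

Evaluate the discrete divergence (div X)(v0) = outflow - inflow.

Divergence = sum of outgoing flows = 11 + 12 + 2 + (-5) = 20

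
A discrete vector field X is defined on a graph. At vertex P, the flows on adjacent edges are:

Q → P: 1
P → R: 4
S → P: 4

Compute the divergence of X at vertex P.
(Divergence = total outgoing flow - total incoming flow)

Divergence = sum of outgoing flows = (-1) + 4 + (-4) = -1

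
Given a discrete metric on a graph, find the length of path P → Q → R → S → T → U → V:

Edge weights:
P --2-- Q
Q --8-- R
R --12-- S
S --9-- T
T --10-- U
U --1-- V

Arc length = 2 + 8 + 12 + 9 + 10 + 1 = 42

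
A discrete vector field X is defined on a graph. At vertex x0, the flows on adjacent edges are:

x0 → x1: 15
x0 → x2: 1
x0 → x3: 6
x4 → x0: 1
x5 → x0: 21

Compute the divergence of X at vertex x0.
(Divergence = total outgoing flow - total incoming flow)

Divergence = sum of outgoing flows = 15 + 1 + 6 + (-1) + (-21) = 0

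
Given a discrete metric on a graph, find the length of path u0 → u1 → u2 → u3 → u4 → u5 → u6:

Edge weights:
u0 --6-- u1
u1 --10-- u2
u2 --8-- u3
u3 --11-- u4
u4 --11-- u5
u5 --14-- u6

Arc length = 6 + 10 + 8 + 11 + 11 + 14 = 60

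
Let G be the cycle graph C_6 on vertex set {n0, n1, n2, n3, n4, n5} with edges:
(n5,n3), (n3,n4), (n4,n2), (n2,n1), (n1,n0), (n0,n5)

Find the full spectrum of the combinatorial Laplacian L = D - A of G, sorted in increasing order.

The cycle graph C_n has Laplacian eigenvalues λ_k = 2 − 2cos(2πk/n), k = 0, 1, …, n−1. Here n = 6:
k=0: 2 − 2cos(0) = 0.0; k=1: 2 − 2cos(π/3) = 1.0; k=2: 2 − 2cos(2π/3) = 3.0; k=3: 2 − 2cos(π) = 4.0; k=4: 2 − 2cos(4π/3) = 3.0; k=5: 2 − 2cos(5π/3) = 1.0.
Laplacian eigenvalues (increasing order): [0.0, 1.0, 1.0, 3.0, 3.0, 4.0]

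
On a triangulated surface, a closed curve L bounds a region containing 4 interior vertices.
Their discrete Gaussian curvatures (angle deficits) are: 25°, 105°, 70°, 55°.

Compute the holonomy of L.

Holonomy = total enclosed curvature = 25° + 105° + 70° + 55° = 255°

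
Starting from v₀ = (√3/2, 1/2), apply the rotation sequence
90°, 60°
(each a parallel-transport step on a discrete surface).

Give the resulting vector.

Total rotation: 90° + 60° = 150°. Final vector: (-1, 0)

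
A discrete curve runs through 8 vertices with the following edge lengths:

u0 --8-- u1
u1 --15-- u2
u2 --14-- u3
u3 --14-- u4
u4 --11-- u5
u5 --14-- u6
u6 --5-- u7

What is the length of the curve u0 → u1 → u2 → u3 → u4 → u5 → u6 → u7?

Arc length = 8 + 15 + 14 + 14 + 11 + 14 + 5 = 81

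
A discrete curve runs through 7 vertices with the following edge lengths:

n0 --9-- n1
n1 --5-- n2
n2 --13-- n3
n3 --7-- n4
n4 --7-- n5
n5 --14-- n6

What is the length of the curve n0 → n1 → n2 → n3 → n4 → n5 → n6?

Arc length = 9 + 5 + 13 + 7 + 7 + 14 = 55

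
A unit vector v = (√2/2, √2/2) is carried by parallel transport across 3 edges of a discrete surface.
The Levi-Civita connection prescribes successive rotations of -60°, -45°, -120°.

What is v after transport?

Total rotation: (-60°) + (-45°) + (-120°) = -225° ≡ 135° (mod 360°). Final vector: (-1, 0)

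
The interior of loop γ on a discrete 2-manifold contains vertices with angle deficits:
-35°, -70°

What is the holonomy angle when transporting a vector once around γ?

Holonomy = total enclosed curvature = (-35°) + (-70°) = -105°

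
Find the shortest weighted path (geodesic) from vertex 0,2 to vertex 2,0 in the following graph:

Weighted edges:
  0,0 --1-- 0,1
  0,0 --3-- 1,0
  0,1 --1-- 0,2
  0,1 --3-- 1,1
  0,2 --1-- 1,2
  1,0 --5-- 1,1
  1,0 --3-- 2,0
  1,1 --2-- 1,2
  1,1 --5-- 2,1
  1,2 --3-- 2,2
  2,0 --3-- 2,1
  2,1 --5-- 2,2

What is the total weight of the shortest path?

Shortest path: 0,2 → 0,1 → 0,0 → 1,0 → 2,0, total weight = 8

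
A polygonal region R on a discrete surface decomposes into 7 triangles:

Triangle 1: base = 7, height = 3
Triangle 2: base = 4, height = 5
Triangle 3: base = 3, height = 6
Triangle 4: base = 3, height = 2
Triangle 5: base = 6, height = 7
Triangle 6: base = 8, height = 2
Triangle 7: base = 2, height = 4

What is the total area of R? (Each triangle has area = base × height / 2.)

(1/2)×7×3 + (1/2)×4×5 + (1/2)×3×6 + (1/2)×3×2 + (1/2)×6×7 + (1/2)×8×2 + (1/2)×2×4 = 65.5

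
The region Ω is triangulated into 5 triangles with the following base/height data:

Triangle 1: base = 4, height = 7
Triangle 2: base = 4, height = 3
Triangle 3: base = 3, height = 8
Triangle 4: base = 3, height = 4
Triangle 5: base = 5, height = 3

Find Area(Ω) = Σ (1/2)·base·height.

(1/2)×4×7 + (1/2)×4×3 + (1/2)×3×8 + (1/2)×3×4 + (1/2)×5×3 = 45.5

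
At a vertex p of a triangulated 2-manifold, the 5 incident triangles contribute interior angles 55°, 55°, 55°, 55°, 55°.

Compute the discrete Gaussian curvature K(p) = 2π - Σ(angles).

Sum of angles = 275°. K = 360° - 275° = 85° = 17π/36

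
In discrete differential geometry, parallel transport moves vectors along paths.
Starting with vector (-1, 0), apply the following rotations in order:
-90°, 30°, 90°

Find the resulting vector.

Total rotation: (-90°) + 30° + 90° = 30°. Final vector: (-0.8660, -0.5000)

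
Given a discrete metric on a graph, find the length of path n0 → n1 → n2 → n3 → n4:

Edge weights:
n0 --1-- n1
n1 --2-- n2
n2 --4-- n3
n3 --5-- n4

Arc length = 1 + 2 + 4 + 5 = 12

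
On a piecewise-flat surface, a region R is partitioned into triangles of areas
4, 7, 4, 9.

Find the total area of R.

4 + 7 + 4 + 9 = 24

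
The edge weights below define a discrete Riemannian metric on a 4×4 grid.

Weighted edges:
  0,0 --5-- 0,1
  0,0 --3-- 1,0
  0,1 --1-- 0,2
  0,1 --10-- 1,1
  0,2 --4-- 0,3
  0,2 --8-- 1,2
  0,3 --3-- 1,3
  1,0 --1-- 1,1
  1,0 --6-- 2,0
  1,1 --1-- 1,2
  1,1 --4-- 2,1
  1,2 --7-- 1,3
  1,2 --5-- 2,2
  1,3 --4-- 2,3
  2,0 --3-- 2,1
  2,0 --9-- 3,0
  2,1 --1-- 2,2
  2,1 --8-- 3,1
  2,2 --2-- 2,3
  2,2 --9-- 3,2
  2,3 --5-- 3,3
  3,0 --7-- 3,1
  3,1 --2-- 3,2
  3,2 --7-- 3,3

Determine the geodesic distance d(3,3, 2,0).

Shortest path: 3,3 → 2,3 → 2,2 → 2,1 → 2,0, total weight = 11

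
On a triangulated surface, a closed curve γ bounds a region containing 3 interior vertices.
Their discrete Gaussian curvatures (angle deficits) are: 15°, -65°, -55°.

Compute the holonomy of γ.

Holonomy = total enclosed curvature = 15° + (-65°) + (-55°) = -105°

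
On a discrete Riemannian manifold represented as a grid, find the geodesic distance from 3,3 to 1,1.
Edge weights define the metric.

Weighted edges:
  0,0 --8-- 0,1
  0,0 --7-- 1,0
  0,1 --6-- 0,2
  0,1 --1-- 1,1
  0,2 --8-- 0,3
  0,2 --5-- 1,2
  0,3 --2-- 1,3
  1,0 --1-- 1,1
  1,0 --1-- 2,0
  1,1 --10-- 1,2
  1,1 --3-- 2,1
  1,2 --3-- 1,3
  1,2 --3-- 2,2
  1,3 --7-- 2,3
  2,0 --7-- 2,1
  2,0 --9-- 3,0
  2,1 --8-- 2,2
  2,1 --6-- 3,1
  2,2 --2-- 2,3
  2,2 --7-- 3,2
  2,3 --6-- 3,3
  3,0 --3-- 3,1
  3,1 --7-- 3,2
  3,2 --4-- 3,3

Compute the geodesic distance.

Shortest path: 3,3 → 2,3 → 2,2 → 2,1 → 1,1, total weight = 19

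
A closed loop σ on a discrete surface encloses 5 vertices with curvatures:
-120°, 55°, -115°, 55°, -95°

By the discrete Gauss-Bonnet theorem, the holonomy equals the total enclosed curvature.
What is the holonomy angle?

Holonomy = total enclosed curvature = (-120°) + 55° + (-115°) + 55° + (-95°) = -220°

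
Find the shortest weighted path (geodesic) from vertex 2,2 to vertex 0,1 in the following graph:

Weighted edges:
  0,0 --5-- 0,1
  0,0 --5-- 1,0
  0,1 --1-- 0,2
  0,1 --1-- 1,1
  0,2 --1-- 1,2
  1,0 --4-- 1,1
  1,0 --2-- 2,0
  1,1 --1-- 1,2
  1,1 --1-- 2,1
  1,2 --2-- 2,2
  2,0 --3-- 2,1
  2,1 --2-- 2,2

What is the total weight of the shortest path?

Shortest path: 2,2 → 1,2 → 0,2 → 0,1, total weight = 4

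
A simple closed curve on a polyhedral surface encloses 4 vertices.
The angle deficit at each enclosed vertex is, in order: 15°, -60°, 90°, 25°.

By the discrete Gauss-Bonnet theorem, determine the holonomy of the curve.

Holonomy = total enclosed curvature = 15° + (-60°) + 90° + 25° = 70°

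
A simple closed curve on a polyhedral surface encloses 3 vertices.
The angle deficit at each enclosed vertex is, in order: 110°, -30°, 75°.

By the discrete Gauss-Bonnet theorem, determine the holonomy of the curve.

Holonomy = total enclosed curvature = 110° + (-30°) + 75° = 155°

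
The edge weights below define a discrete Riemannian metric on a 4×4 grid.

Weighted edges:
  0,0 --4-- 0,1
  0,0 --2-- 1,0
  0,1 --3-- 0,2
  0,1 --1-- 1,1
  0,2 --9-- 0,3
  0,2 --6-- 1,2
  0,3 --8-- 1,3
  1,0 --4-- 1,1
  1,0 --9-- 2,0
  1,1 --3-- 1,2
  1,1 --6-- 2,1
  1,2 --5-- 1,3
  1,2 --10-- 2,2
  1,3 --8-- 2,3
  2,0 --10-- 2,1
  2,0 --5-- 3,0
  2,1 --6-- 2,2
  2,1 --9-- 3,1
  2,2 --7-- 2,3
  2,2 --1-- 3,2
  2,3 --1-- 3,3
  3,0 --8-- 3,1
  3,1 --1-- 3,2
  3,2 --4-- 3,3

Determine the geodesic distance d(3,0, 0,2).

Shortest path: 3,0 → 2,0 → 1,0 → 1,1 → 0,1 → 0,2, total weight = 22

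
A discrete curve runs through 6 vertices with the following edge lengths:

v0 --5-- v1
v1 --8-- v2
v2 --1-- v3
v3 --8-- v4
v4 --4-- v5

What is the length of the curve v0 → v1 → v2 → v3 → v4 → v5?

Arc length = 5 + 8 + 1 + 8 + 4 = 26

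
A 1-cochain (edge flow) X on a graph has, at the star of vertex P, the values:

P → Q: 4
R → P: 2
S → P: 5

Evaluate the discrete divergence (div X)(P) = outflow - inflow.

Divergence = sum of outgoing flows = 4 + (-2) + (-5) = -3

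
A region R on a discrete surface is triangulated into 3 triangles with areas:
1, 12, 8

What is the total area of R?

1 + 12 + 8 = 21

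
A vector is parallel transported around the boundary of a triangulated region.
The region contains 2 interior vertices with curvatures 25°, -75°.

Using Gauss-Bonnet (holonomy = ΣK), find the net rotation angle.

Holonomy = total enclosed curvature = 25° + (-75°) = -50°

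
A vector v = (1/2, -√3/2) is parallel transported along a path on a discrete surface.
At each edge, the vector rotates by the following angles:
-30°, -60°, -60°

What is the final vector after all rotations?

Total rotation: (-30°) + (-60°) + (-60°) = -150°. Final vector: (-0.8660, 0.5000)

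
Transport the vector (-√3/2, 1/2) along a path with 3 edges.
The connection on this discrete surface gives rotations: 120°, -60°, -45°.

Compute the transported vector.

Total rotation: 120° + (-60°) + (-45°) = 15°. Final vector: (-0.9659, 0.2588)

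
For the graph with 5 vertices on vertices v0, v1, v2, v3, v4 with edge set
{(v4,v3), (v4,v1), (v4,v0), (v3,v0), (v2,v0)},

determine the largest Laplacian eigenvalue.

Degrees: deg(v0) = 3, deg(v1) = 1, deg(v2) = 1, deg(v3) = 2, deg(v4) = 3.
L = D − A with rows/columns ordered (v0, v1, v2, v3, v4):
  [ 3,  0, -1, -1, -1]
  [ 0,  1,  0,  0, -1]
  [-1,  0,  1,  0,  0]
  [-1,  0,  0,  2, -1]
  [-1, -1,  0, -1,  3]
Characteristic polynomial: det(λI − L) = λ(λ² − 5λ + 3)(λ² − 5λ + 5).
Roots: λ = 0; (λ² − 5λ + 3) = 0 ⇒ λ = (5 ± √13)/2 ≈ 0.6972, 4.3028; (λ² − 5λ + 5) = 0 ⇒ λ = (5 ± √5)/2 ≈ 1.382, 3.618.
(Check: the roots sum (with multiplicity) to 10, matching trace L = Σdeg = 2·5 = 10.)
Laplacian eigenvalues: [0.0, 0.6972, 1.382, 3.618, 4.3028]. Largest eigenvalue (spectral radius) = 4.3028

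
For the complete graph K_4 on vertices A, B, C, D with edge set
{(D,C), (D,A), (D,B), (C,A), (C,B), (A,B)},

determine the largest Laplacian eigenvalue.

For the complete graph K_n, L = nI − J (J = all-ones matrix). J has eigenvalues n (once, eigenvector 𝟙) and 0 (multiplicity n−1), so L has eigenvalues 0 (once) and n (multiplicity n−1). Here n = 4: eigenvalue 0 once and 4 with multiplicity 3.
Laplacian eigenvalues: [0.0, 4.0, 4.0, 4.0]. Largest eigenvalue (spectral radius) = 4.0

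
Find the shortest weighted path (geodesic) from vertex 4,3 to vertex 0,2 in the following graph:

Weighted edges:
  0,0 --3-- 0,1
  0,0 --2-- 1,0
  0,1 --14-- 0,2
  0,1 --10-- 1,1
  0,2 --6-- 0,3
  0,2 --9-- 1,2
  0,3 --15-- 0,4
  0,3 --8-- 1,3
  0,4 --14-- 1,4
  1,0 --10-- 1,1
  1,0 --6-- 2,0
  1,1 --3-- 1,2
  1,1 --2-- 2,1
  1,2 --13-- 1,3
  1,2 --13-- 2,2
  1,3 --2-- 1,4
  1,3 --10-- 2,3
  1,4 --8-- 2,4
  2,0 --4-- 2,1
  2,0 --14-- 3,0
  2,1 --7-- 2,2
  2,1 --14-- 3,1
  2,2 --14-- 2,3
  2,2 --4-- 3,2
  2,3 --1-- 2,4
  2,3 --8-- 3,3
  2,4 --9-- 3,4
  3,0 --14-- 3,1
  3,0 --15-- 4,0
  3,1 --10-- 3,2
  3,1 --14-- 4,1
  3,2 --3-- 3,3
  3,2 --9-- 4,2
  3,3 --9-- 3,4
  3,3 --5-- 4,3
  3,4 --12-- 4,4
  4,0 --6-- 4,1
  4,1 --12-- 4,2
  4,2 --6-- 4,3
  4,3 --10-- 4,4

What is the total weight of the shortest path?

Shortest path: 4,3 → 3,3 → 3,2 → 2,2 → 2,1 → 1,1 → 1,2 → 0,2, total weight = 33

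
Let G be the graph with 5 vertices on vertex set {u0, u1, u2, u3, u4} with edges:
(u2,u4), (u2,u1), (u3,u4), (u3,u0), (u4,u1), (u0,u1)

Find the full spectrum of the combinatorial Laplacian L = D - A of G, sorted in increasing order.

Degrees: deg(u0) = 2, deg(u1) = 3, deg(u2) = 2, deg(u3) = 2, deg(u4) = 3.
L = D − A with rows/columns ordered (u0, u1, u2, u3, u4):
  [ 2, -1,  0, -1,  0]
  [-1,  3, -1,  0, -1]
  [ 0, -1,  2,  0, -1]
  [-1,  0,  0,  2, -1]
  [ 0, -1, -1, -1,  3]
Characteristic polynomial: det(λI − L) = λ(λ² − 5λ + 5)(λ² − 7λ + 11).
Roots: λ = 0; (λ² − 5λ + 5) = 0 ⇒ λ = (5 ± √5)/2 ≈ 1.382, 3.618; (λ² − 7λ + 11) = 0 ⇒ λ = (7 ± √5)/2 ≈ 2.382, 4.618.
(Check: the roots sum (with multiplicity) to 12, matching trace L = Σdeg = 2·6 = 12.)
Laplacian eigenvalues (increasing order): [0.0, 1.382, 2.382, 3.618, 4.618]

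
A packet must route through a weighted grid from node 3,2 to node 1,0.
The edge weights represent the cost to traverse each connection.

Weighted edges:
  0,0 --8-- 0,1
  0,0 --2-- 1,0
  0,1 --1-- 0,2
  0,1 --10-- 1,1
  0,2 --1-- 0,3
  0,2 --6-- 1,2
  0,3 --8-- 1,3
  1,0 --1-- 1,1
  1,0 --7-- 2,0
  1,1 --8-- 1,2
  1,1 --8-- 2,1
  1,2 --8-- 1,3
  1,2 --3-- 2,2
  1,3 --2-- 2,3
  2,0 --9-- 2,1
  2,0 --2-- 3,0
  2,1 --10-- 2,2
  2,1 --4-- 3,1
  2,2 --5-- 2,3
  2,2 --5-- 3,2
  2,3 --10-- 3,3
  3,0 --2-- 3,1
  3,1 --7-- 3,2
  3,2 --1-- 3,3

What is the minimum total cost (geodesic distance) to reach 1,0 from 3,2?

Shortest path: 3,2 → 2,2 → 1,2 → 1,1 → 1,0, total weight = 17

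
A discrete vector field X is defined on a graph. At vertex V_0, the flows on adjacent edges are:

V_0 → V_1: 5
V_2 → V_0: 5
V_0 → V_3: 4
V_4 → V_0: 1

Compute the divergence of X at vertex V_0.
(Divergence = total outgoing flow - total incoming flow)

Divergence = sum of outgoing flows = 5 + (-5) + 4 + (-1) = 3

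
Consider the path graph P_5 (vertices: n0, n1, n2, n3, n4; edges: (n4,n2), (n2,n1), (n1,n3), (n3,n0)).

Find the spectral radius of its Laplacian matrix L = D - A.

The path graph P_n has Laplacian eigenvalues λ_k = 2 − 2cos(kπ/n), k = 0, 1, …, n−1. Here n = 5:
k=0: 2 − 2cos(0) = 0.0; k=1: 2 − 2cos(π/5) = 0.382; k=2: 2 − 2cos(2π/5) = 1.382; k=3: 2 − 2cos(3π/5) = 2.618; k=4: 2 − 2cos(4π/5) = 3.618.
Laplacian eigenvalues: [0.0, 0.382, 1.382, 2.618, 3.618]. Largest eigenvalue (spectral radius) = 3.618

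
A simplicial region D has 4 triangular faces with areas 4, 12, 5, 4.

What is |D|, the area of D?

4 + 12 + 5 + 4 = 25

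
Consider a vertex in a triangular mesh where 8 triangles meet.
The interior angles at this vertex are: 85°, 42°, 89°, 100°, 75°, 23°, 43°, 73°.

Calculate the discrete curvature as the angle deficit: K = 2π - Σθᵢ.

Sum of angles = 530°. K = 360° - 530° = -170° = -17π/18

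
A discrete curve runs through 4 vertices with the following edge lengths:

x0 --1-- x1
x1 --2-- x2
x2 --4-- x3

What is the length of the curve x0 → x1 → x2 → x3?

Arc length = 1 + 2 + 4 = 7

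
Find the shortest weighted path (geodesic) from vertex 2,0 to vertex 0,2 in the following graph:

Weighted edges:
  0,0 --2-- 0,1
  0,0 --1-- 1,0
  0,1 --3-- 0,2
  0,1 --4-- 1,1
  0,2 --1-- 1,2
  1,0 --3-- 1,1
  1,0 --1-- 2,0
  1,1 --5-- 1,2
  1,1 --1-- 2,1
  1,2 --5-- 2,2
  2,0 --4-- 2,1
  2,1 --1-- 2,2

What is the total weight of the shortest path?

Shortest path: 2,0 → 1,0 → 0,0 → 0,1 → 0,2, total weight = 7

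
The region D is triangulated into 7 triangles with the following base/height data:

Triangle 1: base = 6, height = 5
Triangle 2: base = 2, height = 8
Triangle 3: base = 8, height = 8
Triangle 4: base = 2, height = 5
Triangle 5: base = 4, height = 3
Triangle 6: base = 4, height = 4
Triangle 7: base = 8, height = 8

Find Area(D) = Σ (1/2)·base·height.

(1/2)×6×5 + (1/2)×2×8 + (1/2)×8×8 + (1/2)×2×5 + (1/2)×4×3 + (1/2)×4×4 + (1/2)×8×8 = 106.0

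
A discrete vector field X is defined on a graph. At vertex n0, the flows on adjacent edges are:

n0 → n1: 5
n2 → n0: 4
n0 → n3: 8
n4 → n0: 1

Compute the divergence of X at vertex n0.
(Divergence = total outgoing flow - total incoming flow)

Divergence = sum of outgoing flows = 5 + (-4) + 8 + (-1) = 8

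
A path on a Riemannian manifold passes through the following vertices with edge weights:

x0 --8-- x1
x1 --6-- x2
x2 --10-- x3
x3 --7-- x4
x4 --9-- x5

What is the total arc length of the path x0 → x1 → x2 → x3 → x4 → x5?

Arc length = 8 + 6 + 10 + 7 + 9 = 40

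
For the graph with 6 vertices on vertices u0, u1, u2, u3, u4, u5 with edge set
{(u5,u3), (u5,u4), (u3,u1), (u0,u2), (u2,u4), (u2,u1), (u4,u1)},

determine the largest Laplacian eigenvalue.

Degrees: deg(u0) = 1, deg(u1) = 3, deg(u2) = 3, deg(u3) = 2, deg(u4) = 3, deg(u5) = 2.
L = D − A with rows/columns ordered (u0, u1, u2, u3, u4, u5):
  [ 1,  0, -1,  0,  0,  0]
  [ 0,  3, -1, -1, -1,  0]
  [-1, -1,  3,  0, -1,  0]
  [ 0, -1,  0,  2,  0, -1]
  [ 0, -1, -1,  0,  3, -1]
  [ 0,  0,  0, -1, -1,  2]
Characteristic polynomial: det(λI − L) = λ(λ² − 5λ + 3)(λ − 2)(λ² − 7λ + 11).
Roots: λ = 0; (λ² − 5λ + 3) = 0 ⇒ λ = (5 ± √13)/2 ≈ 0.6972, 4.3028; (λ − 2) = 0 ⇒ λ = 2; (λ² − 7λ + 11) = 0 ⇒ λ = (7 ± √5)/2 ≈ 2.382, 4.618.
(Check: the roots sum (with multiplicity) to 14, matching trace L = Σdeg = 2·7 = 14.)
Laplacian eigenvalues: [0.0, 0.6972, 2.0, 2.382, 4.3028, 4.618]. Largest eigenvalue (spectral radius) = 4.618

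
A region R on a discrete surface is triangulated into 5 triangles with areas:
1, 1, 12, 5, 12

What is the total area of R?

1 + 1 + 12 + 5 + 12 = 31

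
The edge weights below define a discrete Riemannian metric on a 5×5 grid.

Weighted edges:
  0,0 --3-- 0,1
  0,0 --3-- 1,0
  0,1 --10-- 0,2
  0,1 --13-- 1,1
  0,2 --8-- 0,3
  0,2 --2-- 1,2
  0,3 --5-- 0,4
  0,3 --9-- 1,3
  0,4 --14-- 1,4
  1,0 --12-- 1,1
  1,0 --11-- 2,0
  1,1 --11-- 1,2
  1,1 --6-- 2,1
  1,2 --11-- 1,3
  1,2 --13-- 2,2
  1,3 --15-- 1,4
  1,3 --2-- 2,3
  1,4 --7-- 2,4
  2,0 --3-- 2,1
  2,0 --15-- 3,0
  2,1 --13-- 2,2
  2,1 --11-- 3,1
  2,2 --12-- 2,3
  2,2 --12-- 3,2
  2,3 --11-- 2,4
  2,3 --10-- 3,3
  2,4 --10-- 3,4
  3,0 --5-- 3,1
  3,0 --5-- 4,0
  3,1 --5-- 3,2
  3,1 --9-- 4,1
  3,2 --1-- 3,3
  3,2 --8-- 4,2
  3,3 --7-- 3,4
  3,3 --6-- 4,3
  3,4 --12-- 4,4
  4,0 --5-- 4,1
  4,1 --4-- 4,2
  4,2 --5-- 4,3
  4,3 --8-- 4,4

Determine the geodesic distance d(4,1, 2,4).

Shortest path: 4,1 → 4,2 → 3,2 → 3,3 → 3,4 → 2,4, total weight = 30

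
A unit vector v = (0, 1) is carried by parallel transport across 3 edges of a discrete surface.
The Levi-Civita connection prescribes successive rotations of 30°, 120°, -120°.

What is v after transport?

Total rotation: 30° + 120° + (-120°) = 30°. Final vector: (-0.5000, 0.8660)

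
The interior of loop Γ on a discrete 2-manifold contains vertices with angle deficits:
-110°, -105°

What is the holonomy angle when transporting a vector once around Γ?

Holonomy = total enclosed curvature = (-110°) + (-105°) = -215°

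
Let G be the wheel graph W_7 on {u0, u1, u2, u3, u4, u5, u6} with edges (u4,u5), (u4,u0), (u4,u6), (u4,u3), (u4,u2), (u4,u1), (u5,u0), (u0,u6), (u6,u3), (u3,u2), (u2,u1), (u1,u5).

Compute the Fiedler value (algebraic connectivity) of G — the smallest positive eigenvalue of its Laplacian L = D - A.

The wheel W_7 is the join K_1 ∨ C_6 (a hub joined to every vertex of a cycle of length 6). For a join G ∨ H (G on p vertices, H on q vertices) the Laplacian spectrum is 0, p+q, the eigenvalues of L(G) other than one 0 each shifted by +q, and the eigenvalues of L(H) other than one 0 each shifted by +p. With G = K_1 (p = 1, nothing left after dropping its 0) and H = C_6 (q = 6, eigenvalues 2 − 2cos(2πk/6), k = 0, …, 5; drop k = 0), the spectrum of W_7 is 0, 7, and 1 + (2 − 2cos(2πk/6)) = 3 − 2cos(2πk/6) for k = 1, …, 5:
k=1: 3 − 2cos(π/3) = 2.0; k=2: 3 − 2cos(2π/3) = 4.0; k=3: 3 − 2cos(π) = 5.0; k=4: 3 − 2cos(4π/3) = 4.0; k=5: 3 − 2cos(5π/3) = 2.0.
Laplacian eigenvalues: [0.0, 2.0, 2.0, 4.0, 4.0, 5.0, 7.0]. Algebraic connectivity (smallest non-zero eigenvalue) = 2.0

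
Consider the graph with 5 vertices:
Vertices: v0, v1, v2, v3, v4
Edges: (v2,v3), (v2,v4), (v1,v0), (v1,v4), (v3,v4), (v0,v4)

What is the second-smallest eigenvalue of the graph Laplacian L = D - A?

Degrees: deg(v0) = 2, deg(v1) = 2, deg(v2) = 2, deg(v3) = 2, deg(v4) = 4.
L = D − A with rows/columns ordered (v0, v1, v2, v3, v4):
  [ 2, -1,  0,  0, -1]
  [-1,  2,  0,  0, -1]
  [ 0,  0,  2, -1, -1]
  [ 0,  0, -1,  2, -1]
  [-1, -1, -1, -1,  4]
Characteristic polynomial: det(λI − L) = λ(λ − 1)(λ − 3)²(λ − 5).
Roots: λ = 0; (λ − 1) = 0 ⇒ λ = 1; (λ − 3) = 0 ⇒ λ = 3 (multiplicity 2); (λ − 5) = 0 ⇒ λ = 5.
(Check: the roots sum (with multiplicity) to 12, matching trace L = Σdeg = 2·6 = 12.)
Laplacian eigenvalues: [0.0, 1.0, 3.0, 3.0, 5.0]. Algebraic connectivity (smallest non-zero eigenvalue) = 1.0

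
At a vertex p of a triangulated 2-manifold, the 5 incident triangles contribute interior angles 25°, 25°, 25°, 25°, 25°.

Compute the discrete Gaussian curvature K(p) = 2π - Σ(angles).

Sum of angles = 125°. K = 360° - 125° = 235°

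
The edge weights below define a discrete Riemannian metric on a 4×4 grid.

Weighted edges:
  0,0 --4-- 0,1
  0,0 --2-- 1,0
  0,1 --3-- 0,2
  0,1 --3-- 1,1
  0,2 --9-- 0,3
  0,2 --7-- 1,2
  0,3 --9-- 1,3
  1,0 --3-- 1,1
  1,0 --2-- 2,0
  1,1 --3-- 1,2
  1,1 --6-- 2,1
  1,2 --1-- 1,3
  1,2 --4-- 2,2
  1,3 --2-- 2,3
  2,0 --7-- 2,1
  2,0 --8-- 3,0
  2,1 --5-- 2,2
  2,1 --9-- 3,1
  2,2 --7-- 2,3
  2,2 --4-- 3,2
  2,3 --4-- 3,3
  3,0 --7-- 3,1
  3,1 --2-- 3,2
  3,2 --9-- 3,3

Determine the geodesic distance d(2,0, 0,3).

Shortest path: 2,0 → 1,0 → 1,1 → 1,2 → 1,3 → 0,3, total weight = 18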